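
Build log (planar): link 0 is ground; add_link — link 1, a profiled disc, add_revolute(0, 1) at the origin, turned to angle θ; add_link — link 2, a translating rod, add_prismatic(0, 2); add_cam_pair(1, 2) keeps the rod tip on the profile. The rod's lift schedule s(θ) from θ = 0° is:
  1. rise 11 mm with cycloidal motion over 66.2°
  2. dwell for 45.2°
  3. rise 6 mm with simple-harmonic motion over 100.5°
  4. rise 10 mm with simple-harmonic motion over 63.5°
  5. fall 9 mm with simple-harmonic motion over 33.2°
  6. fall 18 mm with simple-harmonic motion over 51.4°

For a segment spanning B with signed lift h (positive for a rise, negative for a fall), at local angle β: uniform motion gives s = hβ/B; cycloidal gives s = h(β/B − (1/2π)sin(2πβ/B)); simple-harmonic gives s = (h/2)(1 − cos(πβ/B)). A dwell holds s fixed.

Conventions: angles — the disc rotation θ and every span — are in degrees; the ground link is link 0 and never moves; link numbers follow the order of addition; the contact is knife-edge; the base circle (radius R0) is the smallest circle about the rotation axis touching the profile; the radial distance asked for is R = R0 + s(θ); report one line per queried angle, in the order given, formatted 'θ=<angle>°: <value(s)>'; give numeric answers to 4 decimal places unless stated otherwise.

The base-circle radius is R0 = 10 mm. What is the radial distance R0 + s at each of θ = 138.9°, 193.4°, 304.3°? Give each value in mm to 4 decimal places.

seg 1 [0°–66.2°] cycloidal, h=11: full span → s += 11 → s = 11.0000
seg 2 [66.2°–111.4°] dwell: s stays 11.0000
seg 3 [111.4°–211.9°] simple-harmonic, h=6: θ=138.9° here. β=27.5, B=100.5. 6/2·(1 − cos(π·0.2736)) = 1.0419 → s = 12.0419
seg 3 [111.4°–211.9°] simple-harmonic, h=6: θ=193.4° here. β=82, B=100.5. 6/2·(1 − cos(π·0.8159)) = 5.5122 → s = 16.5122
seg 3 [111.4°–211.9°] simple-harmonic, h=6: full span → s += 6 → s = 17.0000
seg 4 [211.9°–275.4°] simple-harmonic, h=10: full span → s += 10 → s = 27.0000
seg 5 [275.4°–308.6°] simple-harmonic, h=-9: θ=304.3° here. β=28.9, B=33.2. -9/2·(1 − cos(π·0.8705)) = -8.6326 → s = 18.3674
θ=138.9°: R = R0 + s = 10 + 12.0419 = 22.0419
θ=193.4°: R = R0 + s = 10 + 16.5122 = 26.5122
θ=304.3°: R = R0 + s = 10 + 18.3674 = 28.3674

θ=138.9°: 22.0419
θ=193.4°: 26.5122
θ=304.3°: 28.3674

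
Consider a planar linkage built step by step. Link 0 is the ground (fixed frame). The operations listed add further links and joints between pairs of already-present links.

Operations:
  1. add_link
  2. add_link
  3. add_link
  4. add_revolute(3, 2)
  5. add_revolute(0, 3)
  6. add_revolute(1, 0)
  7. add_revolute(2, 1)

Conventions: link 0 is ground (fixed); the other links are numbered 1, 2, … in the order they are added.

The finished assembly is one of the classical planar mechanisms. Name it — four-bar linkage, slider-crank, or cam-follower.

links: 4 (incl. ground); joints: 4 revolute, 0 prismatic, 0 higher (cam) pair, forming one closed loop
4 links in a single 4R loop → four-bar linkage

four-bar linkage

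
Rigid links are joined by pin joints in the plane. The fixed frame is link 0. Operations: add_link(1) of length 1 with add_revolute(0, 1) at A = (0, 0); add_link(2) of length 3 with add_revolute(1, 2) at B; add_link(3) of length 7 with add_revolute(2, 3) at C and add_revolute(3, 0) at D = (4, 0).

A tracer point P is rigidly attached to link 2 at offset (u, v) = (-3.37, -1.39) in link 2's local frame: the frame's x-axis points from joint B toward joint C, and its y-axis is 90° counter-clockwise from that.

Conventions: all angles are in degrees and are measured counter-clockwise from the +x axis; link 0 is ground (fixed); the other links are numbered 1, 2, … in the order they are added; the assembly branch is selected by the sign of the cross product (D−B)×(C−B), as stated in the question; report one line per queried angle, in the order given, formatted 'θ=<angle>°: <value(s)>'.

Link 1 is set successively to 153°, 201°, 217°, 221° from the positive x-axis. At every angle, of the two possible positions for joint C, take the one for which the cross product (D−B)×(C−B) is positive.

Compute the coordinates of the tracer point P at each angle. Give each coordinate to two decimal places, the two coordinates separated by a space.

A=(0,0), D=(4.00,0)
θ=153°: B = A + 1.00·(cos153°, sin153°) = (-0.8910, 0.4540)
θ=153°: |BD| = 4.9120
θ=153°: circle(B,3.00) ∩ circle(D,7.00): a=-1.6156, h=2.5278
θ=153°:   candidates: C₊=(-2.2661,3.1203) cross=12.417; C₋=(-2.7333,-1.9137) cross=-12.417
θ=153°:   branch + wants cross > 0 → take C=(-2.2661,3.1203) (cross=12.417)
θ=153°: ex = (C−B)/|BC| = (-0.4584,0.8888); ey = (-0.8888,-0.4584)
θ=153°: P = B + -3.37·ex + -1.39·ey = (1.8890,-1.9040)
θ=201°: B = A + 1.00·(cos201°, sin201°) = (-0.9336, -0.3584)
θ=201°: |BD| = 4.9466
θ=201°: circle(B,3.00) ∩ circle(D,7.00): a=-1.5699, h=2.5564
θ=201°:   candidates: C₊=(-2.6846,2.0776) cross=12.646; C₋=(-2.3142,-3.0218) cross=-12.646
θ=201°:   branch + wants cross > 0 → take C=(-2.6846,2.0776) (cross=12.646)
θ=201°: ex = (C−B)/|BC| = (-0.5837,0.8120); ey = (-0.8120,-0.5837)
θ=201°: P = B + -3.37·ex + -1.39·ey = (2.1620,-2.2835)
θ=217°: B = A + 1.00·(cos217°, sin217°) = (-0.7986, -0.6018)
θ=217°: |BD| = 4.8362
θ=217°: circle(B,3.00) ∩ circle(D,7.00): a=-1.7173, h=2.4598
θ=217°:   candidates: C₊=(-2.8087,1.6252) cross=11.896; C₋=(-2.1965,-3.2562) cross=-11.896
θ=217°:   branch + wants cross > 0 → take C=(-2.8087,1.6252) (cross=11.896)
θ=217°: ex = (C−B)/|BC| = (-0.6700,0.7423); ey = (-0.7423,-0.6700)
θ=217°: P = B + -3.37·ex + -1.39·ey = (2.4912,-2.1721)
θ=221°: B = A + 1.00·(cos221°, sin221°) = (-0.7547, -0.6561)
θ=221°: |BD| = 4.7998
θ=221°: circle(B,3.00) ∩ circle(D,7.00): a=-1.7670, h=2.4244
θ=221°:   candidates: C₊=(-2.8365,1.5041) cross=11.637; C₋=(-2.1737,-3.2992) cross=-11.637
θ=221°:   branch + wants cross > 0 → take C=(-2.8365,1.5041) (cross=11.637)
θ=221°: ex = (C−B)/|BC| = (-0.6939,0.7200); ey = (-0.7200,-0.6939)
θ=221°: P = B + -3.37·ex + -1.39·ey = (2.5847,-2.1180)

θ=153°: 1.89 -1.90
θ=201°: 2.16 -2.28
θ=217°: 2.49 -2.17
θ=221°: 2.58 -2.12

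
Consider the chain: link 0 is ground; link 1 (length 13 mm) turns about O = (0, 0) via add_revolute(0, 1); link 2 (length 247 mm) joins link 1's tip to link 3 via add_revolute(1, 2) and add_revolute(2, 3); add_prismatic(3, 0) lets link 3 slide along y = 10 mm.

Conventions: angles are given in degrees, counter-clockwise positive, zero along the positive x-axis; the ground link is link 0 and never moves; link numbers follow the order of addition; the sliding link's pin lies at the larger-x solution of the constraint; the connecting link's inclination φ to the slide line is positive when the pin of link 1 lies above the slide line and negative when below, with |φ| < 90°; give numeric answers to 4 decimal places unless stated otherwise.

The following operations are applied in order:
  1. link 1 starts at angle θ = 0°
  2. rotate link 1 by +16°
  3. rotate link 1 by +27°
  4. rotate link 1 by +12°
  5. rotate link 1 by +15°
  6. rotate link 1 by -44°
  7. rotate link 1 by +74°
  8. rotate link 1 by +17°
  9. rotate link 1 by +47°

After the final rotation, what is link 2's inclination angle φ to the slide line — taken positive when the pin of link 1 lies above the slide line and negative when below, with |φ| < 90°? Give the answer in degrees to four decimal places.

geometry: r = 13 mm, L = 247 mm, e = 10 mm; θ starts at 0°
rotate link 1 by +16°: θ ← 0° +16° = 16°
rotate link 1 by +27°: θ ← 16° +27° = 43°
rotate link 1 by +12°: θ ← 43° +12° = 55°
rotate link 1 by +15°: θ ← 55° +15° = 70°
rotate link 1 by -44°: θ ← 70° -44° = 26°
rotate link 1 by +74°: θ ← 26° +74° = 100°
rotate link 1 by +17°: θ ← 100° +17° = 117°
rotate link 1 by +47°: θ ← 117° +47° = 164°
h = r sin θ − e = 3.583286 − 10 = -6.416714
sin φ = h / L = -6.416714 / 247 = -0.02597860
φ = arcsin(-0.02597860) = -1.488632°

-1.4886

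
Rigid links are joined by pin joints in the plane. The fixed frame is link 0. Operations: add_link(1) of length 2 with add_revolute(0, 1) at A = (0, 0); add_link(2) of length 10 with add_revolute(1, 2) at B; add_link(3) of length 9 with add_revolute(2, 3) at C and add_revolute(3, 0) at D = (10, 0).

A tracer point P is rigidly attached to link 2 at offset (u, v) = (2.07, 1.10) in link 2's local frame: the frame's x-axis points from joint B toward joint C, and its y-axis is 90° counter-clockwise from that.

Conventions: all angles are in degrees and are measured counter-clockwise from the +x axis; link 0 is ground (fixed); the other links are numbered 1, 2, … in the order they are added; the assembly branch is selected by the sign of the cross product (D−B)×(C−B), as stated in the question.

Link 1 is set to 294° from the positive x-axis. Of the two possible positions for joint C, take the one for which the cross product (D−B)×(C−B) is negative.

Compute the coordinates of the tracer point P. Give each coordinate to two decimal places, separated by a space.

A=(0,0), D=(10.00,0)
B = A + 2.00·(cos294°, sin294°) = (0.8135, -1.8271)
|BD| = 9.3665
circle(B,10.00) ∩ circle(D,9.00): a=5.6975, h=8.2182
  candidates: C₊=(4.7984,7.3446) cross=76.975; C₋=(8.0046,-8.7760) cross=-76.975
  branch - wants cross < 0 → take C=(8.0046,-8.7760) (cross=-76.975)
ex = (C−B)/|BC| = (0.7191,-0.6949); ey = (0.6949,0.7191)
P = B + 2.07·ex + 1.10·ey = (3.0664,-2.4745)

3.07 -2.47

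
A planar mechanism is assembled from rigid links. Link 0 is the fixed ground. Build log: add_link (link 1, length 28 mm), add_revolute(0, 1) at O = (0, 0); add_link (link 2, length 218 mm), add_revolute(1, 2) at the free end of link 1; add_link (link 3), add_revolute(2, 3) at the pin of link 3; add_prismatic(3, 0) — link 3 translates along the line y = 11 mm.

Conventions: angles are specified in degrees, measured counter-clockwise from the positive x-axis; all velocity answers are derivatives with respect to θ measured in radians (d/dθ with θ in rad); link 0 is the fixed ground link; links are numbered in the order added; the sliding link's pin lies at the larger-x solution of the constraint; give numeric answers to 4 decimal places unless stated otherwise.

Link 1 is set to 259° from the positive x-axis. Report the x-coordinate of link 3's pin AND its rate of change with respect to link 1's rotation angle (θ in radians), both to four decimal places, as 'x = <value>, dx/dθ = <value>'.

geometry: r = 28 mm, L = 218 mm, e = 11 mm
crank pin P = (r cos θ, r sin θ) = (-5.342652, -27.485561)
h = r sin θ − e = -27.485561 − 11 = -38.485561
x = r cos θ + √(L² − h²) = -5.342652 + 214.576004 = 209.233352
dx/dθ = −r sin θ − h·r cos θ/√(L² − h²) (θ in radians; h = -38.485561) = 26.527323

x = 209.2334, dx/dθ = 26.5273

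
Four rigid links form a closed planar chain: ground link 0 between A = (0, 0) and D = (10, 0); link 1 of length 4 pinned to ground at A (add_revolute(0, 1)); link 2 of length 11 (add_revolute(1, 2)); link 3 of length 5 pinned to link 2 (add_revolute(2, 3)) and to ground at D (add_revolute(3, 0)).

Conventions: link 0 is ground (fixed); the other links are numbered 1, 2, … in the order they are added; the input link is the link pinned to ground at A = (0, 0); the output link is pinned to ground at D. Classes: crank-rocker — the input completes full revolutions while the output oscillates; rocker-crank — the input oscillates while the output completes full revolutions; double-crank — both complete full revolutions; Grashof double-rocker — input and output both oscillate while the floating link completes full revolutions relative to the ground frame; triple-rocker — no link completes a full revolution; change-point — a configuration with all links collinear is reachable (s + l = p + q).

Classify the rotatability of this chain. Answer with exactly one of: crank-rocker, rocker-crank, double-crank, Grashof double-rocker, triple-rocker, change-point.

lengths: ground=10, input=4, coupler=11, output=5
sorted: s=4 (shortest), l=11 (longest), p+q=15
s + l = 15 vs p + q = 15
s + l = p + q → change-point (collinear configuration reachable)

change-point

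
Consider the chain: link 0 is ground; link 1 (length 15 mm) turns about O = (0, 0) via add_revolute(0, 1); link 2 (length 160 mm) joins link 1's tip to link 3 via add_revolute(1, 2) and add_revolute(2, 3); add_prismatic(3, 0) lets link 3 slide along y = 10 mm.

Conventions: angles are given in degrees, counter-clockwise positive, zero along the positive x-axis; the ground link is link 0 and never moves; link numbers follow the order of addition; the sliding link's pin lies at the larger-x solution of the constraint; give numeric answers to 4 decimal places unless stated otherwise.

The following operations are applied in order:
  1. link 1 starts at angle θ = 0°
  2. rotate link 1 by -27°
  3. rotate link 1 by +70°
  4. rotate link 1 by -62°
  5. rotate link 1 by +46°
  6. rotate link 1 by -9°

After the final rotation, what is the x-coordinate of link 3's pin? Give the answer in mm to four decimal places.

geometry: r = 15 mm, L = 160 mm, e = 10 mm; θ starts at 0°
rotate link 1 by -27°: θ ← 0° -27° = -27°
rotate link 1 by +70°: θ ← -27° +70° = 43°
rotate link 1 by -62°: θ ← 43° -62° = -19°
rotate link 1 by +46°: θ ← -19° +46° = 27°
rotate link 1 by -9°: θ ← 27° -9° = 18°
crank pin P = (r cos θ, r sin θ) = (14.265848, 4.635255)
h = r sin θ − e = 4.635255 − 10 = -5.364745
x = r cos θ + √(L² − h²) = 14.265848 + 159.910036 = 174.175883

174.1759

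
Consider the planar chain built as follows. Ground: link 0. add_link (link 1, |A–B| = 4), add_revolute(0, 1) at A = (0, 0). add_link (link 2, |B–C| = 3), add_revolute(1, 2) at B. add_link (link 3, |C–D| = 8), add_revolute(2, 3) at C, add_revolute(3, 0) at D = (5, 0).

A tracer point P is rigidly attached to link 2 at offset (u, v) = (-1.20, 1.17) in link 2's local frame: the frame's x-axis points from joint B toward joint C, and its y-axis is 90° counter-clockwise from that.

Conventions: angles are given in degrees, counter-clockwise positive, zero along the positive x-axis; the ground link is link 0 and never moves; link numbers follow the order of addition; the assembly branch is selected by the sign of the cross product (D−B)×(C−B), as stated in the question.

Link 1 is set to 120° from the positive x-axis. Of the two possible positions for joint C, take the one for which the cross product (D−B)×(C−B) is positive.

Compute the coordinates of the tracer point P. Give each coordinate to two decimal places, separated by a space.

A=(0,0), D=(5.00,0)
B = A + 4.00·(cos120°, sin120°) = (-2.0000, 3.4641)
|BD| = 7.8102
circle(B,3.00) ∩ circle(D,8.00): a=0.3841, h=2.9753
  candidates: C₊=(-0.3361,5.9604) cross=23.238; C₋=(-2.9754,0.6271) cross=-23.238
  branch + wants cross > 0 → take C=(-0.3361,5.9604) (cross=23.238)
ex = (C−B)/|BC| = (0.5546,0.8321); ey = (-0.8321,0.5546)
P = B + -1.20·ex + 1.17·ey = (-3.6391,3.1145)

-3.64 3.11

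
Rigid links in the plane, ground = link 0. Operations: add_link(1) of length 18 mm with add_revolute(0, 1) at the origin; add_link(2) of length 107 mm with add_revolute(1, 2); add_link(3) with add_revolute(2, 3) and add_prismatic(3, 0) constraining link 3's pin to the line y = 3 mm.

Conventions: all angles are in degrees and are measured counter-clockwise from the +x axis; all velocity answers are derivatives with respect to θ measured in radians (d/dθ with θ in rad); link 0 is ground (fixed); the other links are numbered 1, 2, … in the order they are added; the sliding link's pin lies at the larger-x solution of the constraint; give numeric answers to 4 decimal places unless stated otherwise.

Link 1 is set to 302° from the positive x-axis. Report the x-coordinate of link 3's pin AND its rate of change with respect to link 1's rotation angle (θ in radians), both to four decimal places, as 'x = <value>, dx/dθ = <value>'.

geometry: r = 18 mm, L = 107 mm, e = 3 mm
crank pin P = (r cos θ, r sin θ) = (9.538547, -15.264866)
h = r sin θ − e = -15.264866 − 3 = -18.264866
x = r cos θ + √(L² − h²) = 9.538547 + 105.429572 = 114.968119
dx/dθ = −r sin θ − h·r cos θ/√(L² − h²) (θ in radians; h = -18.264866) = 16.917346

x = 114.9681, dx/dθ = 16.9173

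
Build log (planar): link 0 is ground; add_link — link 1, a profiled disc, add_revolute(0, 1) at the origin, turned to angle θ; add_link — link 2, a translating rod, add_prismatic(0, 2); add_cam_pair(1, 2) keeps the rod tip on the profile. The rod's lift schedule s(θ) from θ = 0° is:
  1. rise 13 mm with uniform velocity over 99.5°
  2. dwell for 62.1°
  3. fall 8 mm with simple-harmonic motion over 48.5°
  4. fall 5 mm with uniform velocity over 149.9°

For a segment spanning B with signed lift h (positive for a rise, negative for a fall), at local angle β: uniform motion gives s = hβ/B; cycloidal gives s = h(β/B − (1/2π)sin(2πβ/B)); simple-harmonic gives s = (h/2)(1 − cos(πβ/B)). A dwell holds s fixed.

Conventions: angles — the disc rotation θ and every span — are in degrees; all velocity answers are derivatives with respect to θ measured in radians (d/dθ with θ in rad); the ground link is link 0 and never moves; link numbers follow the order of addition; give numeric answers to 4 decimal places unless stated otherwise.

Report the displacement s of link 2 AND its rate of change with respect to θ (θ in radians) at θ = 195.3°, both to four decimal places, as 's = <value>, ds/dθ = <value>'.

seg 1 [0°–99.5°] uniform, h=13: full span → s += 13 → s = 13.0000
seg 2 [99.5°–161.6°] dwell: s stays 13.0000
seg 3 [161.6°–210.1°] simple-harmonic, h=-8: θ=195.3° here. β=33.7, B=48.5. -8/2·(1 − cos(π·0.6948)) = -6.2984 → s = 6.7016
velocity in seg [161.6°–210.1°] (simple-harmonic), θ in radians: β = 33.7° = 0.5882 rad, B = 48.5° = 0.8465 rad; ds/dθ = (πh/(2B)) sin(πβ/B) = (π·(-8)/(2·0.8465)) sin(π·0.6948) = -12.149873 mm/rad

s = 6.7016, ds/dθ = -12.1499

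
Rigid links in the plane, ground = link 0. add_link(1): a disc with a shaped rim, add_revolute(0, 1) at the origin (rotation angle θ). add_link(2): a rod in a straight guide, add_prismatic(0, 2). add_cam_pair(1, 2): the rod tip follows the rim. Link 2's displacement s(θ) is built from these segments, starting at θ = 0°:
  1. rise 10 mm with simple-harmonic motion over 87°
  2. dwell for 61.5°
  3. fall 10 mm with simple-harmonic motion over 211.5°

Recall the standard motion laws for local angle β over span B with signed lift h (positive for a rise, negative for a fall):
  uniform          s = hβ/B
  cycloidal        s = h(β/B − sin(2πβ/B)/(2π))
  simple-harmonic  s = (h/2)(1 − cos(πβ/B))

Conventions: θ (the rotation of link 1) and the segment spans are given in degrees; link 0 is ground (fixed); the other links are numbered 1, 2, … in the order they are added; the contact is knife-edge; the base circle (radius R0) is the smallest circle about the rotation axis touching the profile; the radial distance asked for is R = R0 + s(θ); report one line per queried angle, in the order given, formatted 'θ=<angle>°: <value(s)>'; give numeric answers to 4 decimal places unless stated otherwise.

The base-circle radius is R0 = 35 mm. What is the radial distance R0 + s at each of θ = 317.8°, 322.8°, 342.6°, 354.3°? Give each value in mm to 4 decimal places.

segment 1 (0° to 87°, simple-harmonic, h = 10) is passed completely: s = 0.0000 + (10) = 10.0000
segment 2 (87° to 148.5°, dwell): s unchanged at 10.0000
θ = 317.8° falls in segment 3 (148.5° to 360°, simple-harmonic, h = -10): β = 317.8 − 148.5 = 169.3°, B = 211.5°; Δs = -10/2·(1 − cos(π·0.8005)) = -9.0494; s = 10.0000 − 9.0494 = 0.9506
θ = 322.8° falls in segment 3 (148.5° to 360°, simple-harmonic, h = -10): β = 322.8 − 148.5 = 174.3°, B = 211.5°; Δs = -10/2·(1 − cos(π·0.8241)) = -9.2559; s = 10.0000 − 9.2559 = 0.7441
θ = 342.6° falls in segment 3 (148.5° to 360°, simple-harmonic, h = -10): β = 342.6 − 148.5 = 194.1°, B = 211.5°; Δs = -10/2·(1 − cos(π·0.9177)) = -9.8339; s = 10.0000 − 9.8339 = 0.1661
θ = 354.3° falls in segment 3 (148.5° to 360°, simple-harmonic, h = -10): β = 354.3 − 148.5 = 205.8°, B = 211.5°; Δs = -10/2·(1 − cos(π·0.9730)) = -9.9821; s = 10.0000 − 9.9821 = 0.0179
θ=317.8°: R = R0 + s = 35 + 0.9506 = 35.9506
θ=322.8°: R = R0 + s = 35 + 0.7441 = 35.7441
θ=342.6°: R = R0 + s = 35 + 0.1661 = 35.1661
θ=354.3°: R = R0 + s = 35 + 0.0179 = 35.0179

θ=317.8°: 35.9506
θ=322.8°: 35.7441
θ=342.6°: 35.1661
θ=354.3°: 35.0179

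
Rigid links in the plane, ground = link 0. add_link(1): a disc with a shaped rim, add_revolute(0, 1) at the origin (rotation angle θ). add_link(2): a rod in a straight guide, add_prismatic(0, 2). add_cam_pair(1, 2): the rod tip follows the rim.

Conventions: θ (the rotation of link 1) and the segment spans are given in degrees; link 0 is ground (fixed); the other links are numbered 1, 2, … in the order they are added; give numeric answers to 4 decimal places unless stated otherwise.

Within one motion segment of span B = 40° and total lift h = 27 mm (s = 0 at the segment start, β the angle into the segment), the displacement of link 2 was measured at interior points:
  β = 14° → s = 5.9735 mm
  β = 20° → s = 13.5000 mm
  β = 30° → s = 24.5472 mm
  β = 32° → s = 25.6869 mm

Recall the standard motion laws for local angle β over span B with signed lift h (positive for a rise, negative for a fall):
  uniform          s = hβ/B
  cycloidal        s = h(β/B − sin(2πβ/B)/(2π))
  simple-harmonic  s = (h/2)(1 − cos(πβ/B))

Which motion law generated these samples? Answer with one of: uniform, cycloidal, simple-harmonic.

candidates at β/B = r: uniform s = h·r (linear in β); cycloidal s = h·(r − sin(2πr)/(2π)); simple-harmonic s = (h/2)(1 − cos(πr))
β=14°: printed 5.9735 | uniform 9.4500, cycloidal 5.9735, simple-harmonic 7.3711
β=20°: printed 13.5000 | uniform 13.5000, cycloidal 13.5000, simple-harmonic 13.5000
β=30°: printed 24.5472 | uniform 20.2500, cycloidal 24.5472, simple-harmonic 23.0459
β=32°: printed 25.6869 | uniform 21.6000, cycloidal 25.6869, simple-harmonic 24.4217
only one law matches every sample → cycloidal

cycloidal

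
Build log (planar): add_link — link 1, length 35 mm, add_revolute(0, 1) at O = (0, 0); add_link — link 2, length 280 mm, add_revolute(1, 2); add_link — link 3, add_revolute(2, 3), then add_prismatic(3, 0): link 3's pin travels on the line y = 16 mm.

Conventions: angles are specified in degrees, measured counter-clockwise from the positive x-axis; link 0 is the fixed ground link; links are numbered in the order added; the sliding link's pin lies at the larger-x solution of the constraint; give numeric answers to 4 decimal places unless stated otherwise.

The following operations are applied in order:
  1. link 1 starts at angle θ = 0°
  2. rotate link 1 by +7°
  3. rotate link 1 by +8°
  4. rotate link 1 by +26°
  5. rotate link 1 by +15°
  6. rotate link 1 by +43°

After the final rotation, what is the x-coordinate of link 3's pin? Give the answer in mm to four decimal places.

geometry: r = 35 mm, L = 280 mm, e = 16 mm; θ starts at 0°
rotate link 1 by +7°: θ ← 0° +7° = 7°
rotate link 1 by +8°: θ ← 7° +8° = 15°
rotate link 1 by +26°: θ ← 15° +26° = 41°
rotate link 1 by +15°: θ ← 41° +15° = 56°
rotate link 1 by +43°: θ ← 56° +43° = 99°
crank pin P = (r cos θ, r sin θ) = (-5.475206, 34.569092)
h = r sin θ − e = 34.569092 − 16 = 18.569092
x = r cos θ + √(L² − h²) = -5.475206 + 279.383587 = 273.908381

273.9084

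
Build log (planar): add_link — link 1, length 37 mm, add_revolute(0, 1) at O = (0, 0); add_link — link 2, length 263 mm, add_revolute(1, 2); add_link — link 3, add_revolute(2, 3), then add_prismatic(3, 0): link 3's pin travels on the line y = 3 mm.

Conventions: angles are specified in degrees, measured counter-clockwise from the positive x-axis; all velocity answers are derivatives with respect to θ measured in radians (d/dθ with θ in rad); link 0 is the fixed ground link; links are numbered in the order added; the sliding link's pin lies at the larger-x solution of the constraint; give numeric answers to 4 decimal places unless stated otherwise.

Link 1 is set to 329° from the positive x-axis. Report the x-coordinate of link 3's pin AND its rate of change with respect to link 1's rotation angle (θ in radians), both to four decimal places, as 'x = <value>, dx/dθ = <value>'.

geometry: r = 37 mm, L = 263 mm, e = 3 mm
crank pin P = (r cos θ, r sin θ) = (31.715190, -19.056409)
h = r sin θ − e = -19.056409 − 3 = -22.056409
x = r cos θ + √(L² − h²) = 31.715190 + 262.073491 = 293.788681
dx/dθ = −r sin θ − h·r cos θ/√(L² − h²) (θ in radians; h = -22.056409) = 21.725596

x = 293.7887, dx/dθ = 21.7256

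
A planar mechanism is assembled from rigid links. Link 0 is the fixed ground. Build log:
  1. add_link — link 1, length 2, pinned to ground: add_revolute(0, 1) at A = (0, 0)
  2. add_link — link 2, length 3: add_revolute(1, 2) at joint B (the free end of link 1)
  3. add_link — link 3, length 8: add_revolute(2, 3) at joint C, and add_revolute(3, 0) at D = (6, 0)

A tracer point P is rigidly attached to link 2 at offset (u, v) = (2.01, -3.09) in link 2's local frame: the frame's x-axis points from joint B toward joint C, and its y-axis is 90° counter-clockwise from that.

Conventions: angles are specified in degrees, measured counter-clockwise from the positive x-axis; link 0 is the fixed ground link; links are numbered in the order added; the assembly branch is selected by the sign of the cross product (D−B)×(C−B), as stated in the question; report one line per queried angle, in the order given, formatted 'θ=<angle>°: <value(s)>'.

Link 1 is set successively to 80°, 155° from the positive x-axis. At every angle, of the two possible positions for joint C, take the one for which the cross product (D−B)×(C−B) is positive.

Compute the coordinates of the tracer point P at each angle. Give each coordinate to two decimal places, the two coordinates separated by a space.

A=(0,0), D=(6.00,0)
θ=80°: B = A + 2.00·(cos80°, sin80°) = (0.3473, 1.9696)
θ=80°: |BD| = 5.9860
θ=80°: circle(B,3.00) ∩ circle(D,8.00): a=-1.6010, h=2.5371
θ=80°:   candidates: C₊=(-0.3298,4.8922) cross=15.187; C₋=(-1.9994,0.1006) cross=-15.187
θ=80°:   branch + wants cross > 0 → take C=(-0.3298,4.8922) (cross=15.187)
θ=80°: ex = (C−B)/|BC| = (-0.2257,0.9742); ey = (-0.9742,-0.2257)
θ=80°: P = B + 2.01·ex + -3.09·ey = (2.9039,4.6252)
θ=155°: B = A + 2.00·(cos155°, sin155°) = (-1.8126, 0.8452)
θ=155°: |BD| = 7.8582
θ=155°: circle(B,3.00) ∩ circle(D,8.00): a=0.4296, h=2.9691
θ=155°:   candidates: C₊=(-1.0662,3.7509) cross=23.332; C₋=(-1.7049,-2.1528) cross=-23.332
θ=155°:   branch + wants cross > 0 → take C=(-1.0662,3.7509) (cross=23.332)
θ=155°: ex = (C−B)/|BC| = (0.2488,0.9686); ey = (-0.9686,0.2488)
θ=155°: P = B + 2.01·ex + -3.09·ey = (1.6803,2.0232)

θ=80°: 2.90 4.63
θ=155°: 1.68 2.02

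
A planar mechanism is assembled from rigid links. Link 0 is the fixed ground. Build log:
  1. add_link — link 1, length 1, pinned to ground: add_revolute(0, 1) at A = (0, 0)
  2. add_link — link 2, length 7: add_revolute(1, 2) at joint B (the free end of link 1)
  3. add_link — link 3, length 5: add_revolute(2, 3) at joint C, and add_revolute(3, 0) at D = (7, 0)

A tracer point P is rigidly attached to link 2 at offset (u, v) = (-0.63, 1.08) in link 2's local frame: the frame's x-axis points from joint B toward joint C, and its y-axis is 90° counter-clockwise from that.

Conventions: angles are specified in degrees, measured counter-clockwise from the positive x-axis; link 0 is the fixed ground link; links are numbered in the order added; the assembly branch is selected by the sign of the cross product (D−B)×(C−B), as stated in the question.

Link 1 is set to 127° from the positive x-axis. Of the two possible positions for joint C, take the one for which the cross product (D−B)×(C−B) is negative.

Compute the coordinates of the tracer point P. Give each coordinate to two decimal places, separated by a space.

A=(0,0), D=(7.00,0)
B = A + 1.00·(cos127°, sin127°) = (-0.6018, 0.7986)
|BD| = 7.6437
circle(B,7.00) ∩ circle(D,5.00): a=5.3918, h=4.4642
  candidates: C₊=(5.2269,4.6750) cross=34.123; C₋=(4.2940,-4.2045) cross=-34.123
  branch - wants cross < 0 → take C=(4.2940,-4.2045) (cross=-34.123)
ex = (C−B)/|BC| = (0.6994,-0.7147); ey = (0.7147,0.6994)
P = B + -0.63·ex + 1.08·ey = (-0.2705,2.0043)

-0.27 2.00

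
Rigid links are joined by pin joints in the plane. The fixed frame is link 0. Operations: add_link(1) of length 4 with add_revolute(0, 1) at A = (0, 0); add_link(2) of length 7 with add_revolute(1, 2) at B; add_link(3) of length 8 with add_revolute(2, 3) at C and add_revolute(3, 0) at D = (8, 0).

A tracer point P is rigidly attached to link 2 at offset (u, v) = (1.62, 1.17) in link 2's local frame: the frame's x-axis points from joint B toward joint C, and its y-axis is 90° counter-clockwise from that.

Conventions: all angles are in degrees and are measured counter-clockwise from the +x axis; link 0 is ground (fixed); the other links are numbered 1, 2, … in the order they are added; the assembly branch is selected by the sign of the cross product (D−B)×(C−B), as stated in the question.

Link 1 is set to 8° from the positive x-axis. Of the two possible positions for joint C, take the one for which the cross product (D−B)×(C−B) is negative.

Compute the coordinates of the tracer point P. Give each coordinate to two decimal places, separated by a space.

A=(0,0), D=(8.00,0)
B = A + 4.00·(cos8°, sin8°) = (3.9611, 0.5567)
|BD| = 4.0771
circle(B,7.00) ∩ circle(D,8.00): a=0.1990, h=6.9972
  candidates: C₊=(5.1136,7.4612) cross=28.528; C₋=(3.2028,-6.4021) cross=-28.528
  branch - wants cross < 0 → take C=(3.2028,-6.4021) (cross=-28.528)
ex = (C−B)/|BC| = (-0.1083,-0.9941); ey = (0.9941,-0.1083)
P = B + 1.62·ex + 1.17·ey = (4.9487,-1.1805)

4.95 -1.18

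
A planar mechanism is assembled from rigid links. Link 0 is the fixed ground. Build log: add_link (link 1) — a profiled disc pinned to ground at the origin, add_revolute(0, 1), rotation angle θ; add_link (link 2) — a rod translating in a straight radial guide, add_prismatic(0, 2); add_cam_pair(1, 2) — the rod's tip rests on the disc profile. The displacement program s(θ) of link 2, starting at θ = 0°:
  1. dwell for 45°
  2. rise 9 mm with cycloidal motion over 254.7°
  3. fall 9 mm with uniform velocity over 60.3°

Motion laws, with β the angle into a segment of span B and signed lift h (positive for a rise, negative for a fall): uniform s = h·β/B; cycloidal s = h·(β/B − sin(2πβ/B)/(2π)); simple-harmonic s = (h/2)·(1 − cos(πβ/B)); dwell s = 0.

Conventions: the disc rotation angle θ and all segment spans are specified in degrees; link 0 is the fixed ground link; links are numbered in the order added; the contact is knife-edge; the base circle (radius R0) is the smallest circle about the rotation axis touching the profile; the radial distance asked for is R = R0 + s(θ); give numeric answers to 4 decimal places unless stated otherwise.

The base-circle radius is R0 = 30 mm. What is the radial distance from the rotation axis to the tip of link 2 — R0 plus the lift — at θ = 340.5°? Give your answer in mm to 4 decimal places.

seg 1 [0°–45°] dwell: s stays 0.0000
seg 2 [45°–299.7°] cycloidal, h=9: full span → s += 9 → s = 9.0000
seg 3 [299.7°–360°] uniform, h=-9: θ=340.5° here. β=40.8, B=60.3. -9·40.8/60.3 = -6.0896 → s = 2.9104
R = R0 + s = 30 + 2.9104 = 32.9104

32.9104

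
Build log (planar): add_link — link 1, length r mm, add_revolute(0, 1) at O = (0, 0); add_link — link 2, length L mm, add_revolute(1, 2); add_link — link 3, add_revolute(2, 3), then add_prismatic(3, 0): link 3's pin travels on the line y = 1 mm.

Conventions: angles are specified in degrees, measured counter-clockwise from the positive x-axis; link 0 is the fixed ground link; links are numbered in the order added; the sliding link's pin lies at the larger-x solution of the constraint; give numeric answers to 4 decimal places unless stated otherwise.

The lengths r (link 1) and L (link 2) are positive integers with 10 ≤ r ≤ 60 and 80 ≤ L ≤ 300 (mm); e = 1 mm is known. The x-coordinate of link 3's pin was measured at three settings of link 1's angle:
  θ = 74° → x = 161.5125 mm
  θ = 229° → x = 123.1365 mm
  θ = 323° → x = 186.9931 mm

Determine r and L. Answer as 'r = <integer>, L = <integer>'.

constraint per measurement: (x − r cos θ)² + (r sin θ − e)² = L²
subtracting the θ₁ and θ₂ equations cancels the r² and L² terms:
r = (x₁² − x₂²) / (2[(x₁cos θ₁ + e sin θ₁) − (x₂cos θ₂ + e sin θ₂)]) = 43.0000 → r = 43
L² = (x₁ − r cos θ₁)² + (r sin θ₁ − e)² = 24024.9956 → L = 155.0000 → L = 155
check at θ₃=323°: x = 186.9931 (printed 186.9931) ✓

r = 43, L = 155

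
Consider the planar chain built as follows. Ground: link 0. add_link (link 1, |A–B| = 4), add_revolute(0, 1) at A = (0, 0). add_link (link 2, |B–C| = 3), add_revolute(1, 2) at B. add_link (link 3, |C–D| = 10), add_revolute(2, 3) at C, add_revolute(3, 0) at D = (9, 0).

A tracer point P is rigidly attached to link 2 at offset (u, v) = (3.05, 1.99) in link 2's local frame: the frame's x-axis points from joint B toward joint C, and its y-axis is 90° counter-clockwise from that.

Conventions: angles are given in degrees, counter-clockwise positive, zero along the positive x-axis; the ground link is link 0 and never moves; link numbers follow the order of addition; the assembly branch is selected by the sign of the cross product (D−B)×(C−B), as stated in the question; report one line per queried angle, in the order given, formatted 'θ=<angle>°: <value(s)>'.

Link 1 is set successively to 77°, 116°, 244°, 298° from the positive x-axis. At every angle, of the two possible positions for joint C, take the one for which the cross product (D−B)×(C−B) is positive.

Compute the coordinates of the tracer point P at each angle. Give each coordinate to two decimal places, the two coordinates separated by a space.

A=(0,0), D=(9.00,0)
θ=77°: B = A + 4.00·(cos77°, sin77°) = (0.8998, 3.8975)
θ=77°: |BD| = 8.9891
θ=77°: circle(B,3.00) ∩ circle(D,10.00): a=-0.5672, h=2.9459
θ=77°:   candidates: C₊=(1.6660,6.7980) cross=26.481; C₋=(-0.8886,1.4888) cross=-26.481
θ=77°:   branch + wants cross > 0 → take C=(1.6660,6.7980) (cross=26.481)
θ=77°: ex = (C−B)/|BC| = (0.2554,0.9668); ey = (-0.9668,0.2554)
θ=77°: P = B + 3.05·ex + 1.99·ey = (-0.2452,7.3546)
θ=116°: B = A + 4.00·(cos116°, sin116°) = (-1.7535, 3.5952)
θ=116°: |BD| = 11.3386
θ=116°: circle(B,3.00) ∩ circle(D,10.00): a=1.6564, h=2.5013
θ=116°:   candidates: C₊=(0.6105,5.4422) cross=28.361; C₋=(-0.9756,0.6978) cross=-28.361
θ=116°:   branch + wants cross > 0 → take C=(0.6105,5.4422) (cross=28.361)
θ=116°: ex = (C−B)/|BC| = (0.7880,0.6157); ey = (-0.6157,0.7880)
θ=116°: P = B + 3.05·ex + 1.99·ey = (-0.5752,7.0411)
θ=244°: B = A + 4.00·(cos244°, sin244°) = (-1.7535, -3.5952)
θ=244°: |BD| = 11.3386
θ=244°: circle(B,3.00) ∩ circle(D,10.00): a=1.6564, h=2.5013
θ=244°:   candidates: C₊=(-0.9756,-0.6978) cross=28.361; C₋=(0.6105,-5.4422) cross=-28.361
θ=244°:   branch + wants cross > 0 → take C=(-0.9756,-0.6978) (cross=28.361)
θ=244°: ex = (C−B)/|BC| = (0.2593,0.9658); ey = (-0.9658,0.2593)
θ=244°: P = B + 3.05·ex + 1.99·ey = (-2.8846,-0.1335)
θ=298°: B = A + 4.00·(cos298°, sin298°) = (1.8779, -3.5318)
θ=298°: |BD| = 7.9497
θ=298°: circle(B,3.00) ∩ circle(D,10.00): a=-1.7486, h=2.4377
θ=298°:   candidates: C₊=(-0.7717,-2.1247) cross=19.379; C₋=(1.3943,-6.4926) cross=-19.379
θ=298°:   branch + wants cross > 0 → take C=(-0.7717,-2.1247) (cross=19.379)
θ=298°: ex = (C−B)/|BC| = (-0.8832,0.4690); ey = (-0.4690,-0.8832)
θ=298°: P = B + 3.05·ex + 1.99·ey = (-1.7492,-3.8588)

θ=77°: -0.25 7.35
θ=116°: -0.58 7.04
θ=244°: -2.88 -0.13
θ=298°: -1.75 -3.86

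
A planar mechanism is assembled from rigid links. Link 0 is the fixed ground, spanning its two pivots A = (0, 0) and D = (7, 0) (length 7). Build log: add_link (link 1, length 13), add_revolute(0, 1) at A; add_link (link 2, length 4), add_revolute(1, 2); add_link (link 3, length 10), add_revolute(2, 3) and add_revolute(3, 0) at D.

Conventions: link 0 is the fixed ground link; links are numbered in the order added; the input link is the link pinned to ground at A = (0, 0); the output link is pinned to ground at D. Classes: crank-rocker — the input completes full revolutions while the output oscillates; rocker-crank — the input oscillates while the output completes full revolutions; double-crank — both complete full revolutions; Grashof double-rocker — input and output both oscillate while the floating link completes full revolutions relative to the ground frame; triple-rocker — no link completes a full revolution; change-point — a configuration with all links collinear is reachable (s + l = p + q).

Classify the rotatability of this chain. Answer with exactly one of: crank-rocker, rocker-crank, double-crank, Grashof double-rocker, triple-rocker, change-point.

lengths: ground=7, input=13, coupler=4, output=10
sorted: s=4 (shortest), l=13 (longest), p+q=17
s + l = 17 vs p + q = 17
s + l = p + q → change-point (collinear configuration reachable)

change-point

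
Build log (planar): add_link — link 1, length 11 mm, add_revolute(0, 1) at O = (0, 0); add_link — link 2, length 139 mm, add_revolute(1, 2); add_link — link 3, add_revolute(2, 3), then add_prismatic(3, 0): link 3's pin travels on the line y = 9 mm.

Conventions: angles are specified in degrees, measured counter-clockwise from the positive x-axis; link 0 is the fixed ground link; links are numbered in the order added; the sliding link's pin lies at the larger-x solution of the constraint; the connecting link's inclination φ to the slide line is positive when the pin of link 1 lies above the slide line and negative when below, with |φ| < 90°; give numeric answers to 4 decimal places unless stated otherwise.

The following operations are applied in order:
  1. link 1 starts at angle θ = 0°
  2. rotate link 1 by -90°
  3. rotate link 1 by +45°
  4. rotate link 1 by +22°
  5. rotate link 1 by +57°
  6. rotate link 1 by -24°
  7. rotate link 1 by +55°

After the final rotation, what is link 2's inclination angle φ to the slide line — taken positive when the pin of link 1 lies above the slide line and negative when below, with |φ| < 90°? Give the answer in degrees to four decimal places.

geometry: r = 11 mm, L = 139 mm, e = 9 mm; θ starts at 0°
rotate link 1 by -90°: θ ← 0° -90° = -90°
rotate link 1 by +45°: θ ← -90° +45° = -45°
rotate link 1 by +22°: θ ← -45° +22° = -23°
rotate link 1 by +57°: θ ← -23° +57° = 34°
rotate link 1 by -24°: θ ← 34° -24° = 10°
rotate link 1 by +55°: θ ← 10° +55° = 65°
h = r sin θ − e = 9.969386 − 9 = 0.969386
sin φ = h / L = 0.969386 / 139 = 0.00697400
φ = arcsin(0.00697400) = 0.399584°

0.3996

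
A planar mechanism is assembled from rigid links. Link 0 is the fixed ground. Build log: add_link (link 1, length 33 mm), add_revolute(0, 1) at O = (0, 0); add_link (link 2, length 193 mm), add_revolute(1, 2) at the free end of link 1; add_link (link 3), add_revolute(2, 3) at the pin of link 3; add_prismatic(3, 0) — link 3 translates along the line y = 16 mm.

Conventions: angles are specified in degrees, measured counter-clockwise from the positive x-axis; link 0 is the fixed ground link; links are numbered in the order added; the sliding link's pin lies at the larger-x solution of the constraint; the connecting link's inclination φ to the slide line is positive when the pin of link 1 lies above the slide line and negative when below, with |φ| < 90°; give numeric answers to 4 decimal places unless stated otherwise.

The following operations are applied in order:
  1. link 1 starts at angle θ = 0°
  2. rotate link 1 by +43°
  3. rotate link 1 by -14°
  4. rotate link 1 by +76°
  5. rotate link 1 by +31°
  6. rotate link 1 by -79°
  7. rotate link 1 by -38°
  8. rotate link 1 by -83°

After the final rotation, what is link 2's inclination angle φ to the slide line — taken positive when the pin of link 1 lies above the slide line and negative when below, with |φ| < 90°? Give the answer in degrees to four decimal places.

geometry: r = 33 mm, L = 193 mm, e = 16 mm; θ starts at 0°
rotate link 1 by +43°: θ ← 0° +43° = 43°
rotate link 1 by -14°: θ ← 43° -14° = 29°
rotate link 1 by +76°: θ ← 29° +76° = 105°
rotate link 1 by +31°: θ ← 105° +31° = 136°
rotate link 1 by -79°: θ ← 136° -79° = 57°
rotate link 1 by -38°: θ ← 57° -38° = 19°
rotate link 1 by -83°: θ ← 19° -83° = -64°
h = r sin θ − e = -29.660204 − 16 = -45.660204
sin φ = h / L = -45.660204 / 193 = -0.23658137
φ = arcsin(-0.23658137) = -13.684857°

-13.6849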